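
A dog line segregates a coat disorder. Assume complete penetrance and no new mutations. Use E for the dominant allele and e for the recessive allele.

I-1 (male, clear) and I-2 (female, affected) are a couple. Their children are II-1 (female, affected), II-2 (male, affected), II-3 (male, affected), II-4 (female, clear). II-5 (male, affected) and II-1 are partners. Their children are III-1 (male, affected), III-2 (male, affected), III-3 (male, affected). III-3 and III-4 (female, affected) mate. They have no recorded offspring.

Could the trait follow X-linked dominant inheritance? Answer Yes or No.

Yes

A consistent assignment under X-linked dominant exists: I-1 X^e Y, I-2 X^E X^e, II-1 X^E X^e, II-2 X^E Y, II-3 X^E Y, II-4 X^e X^e, II-5 X^E Y, III-1 X^E Y, III-2 X^E Y, III-3 X^E Y, III-4 X^E X^E.
In this assignment every recorded phenotype matches its genotype and every non-founder's genotype is obtainable from its parents' genotypes, so the pedigree is consistent.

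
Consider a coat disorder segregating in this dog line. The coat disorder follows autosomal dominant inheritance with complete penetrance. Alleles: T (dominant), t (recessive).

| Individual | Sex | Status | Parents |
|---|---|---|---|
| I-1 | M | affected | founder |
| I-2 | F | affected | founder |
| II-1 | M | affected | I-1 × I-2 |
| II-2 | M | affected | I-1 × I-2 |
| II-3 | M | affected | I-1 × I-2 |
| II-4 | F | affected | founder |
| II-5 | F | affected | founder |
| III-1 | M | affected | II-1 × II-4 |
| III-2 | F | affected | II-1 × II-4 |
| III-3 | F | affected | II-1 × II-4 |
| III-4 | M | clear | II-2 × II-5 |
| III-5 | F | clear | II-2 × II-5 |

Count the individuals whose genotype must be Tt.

Obligate heterozygotes: II-2 is affected so carries T and passed t to III-4 (tt), so II-2 is Tt; II-5 is affected so carries T and passed t to III-4 (tt), so II-5 is Tt.
Every other individual is either homozygous by phenotype or has at least one consistent homozygous assignment, so the count is 2.

2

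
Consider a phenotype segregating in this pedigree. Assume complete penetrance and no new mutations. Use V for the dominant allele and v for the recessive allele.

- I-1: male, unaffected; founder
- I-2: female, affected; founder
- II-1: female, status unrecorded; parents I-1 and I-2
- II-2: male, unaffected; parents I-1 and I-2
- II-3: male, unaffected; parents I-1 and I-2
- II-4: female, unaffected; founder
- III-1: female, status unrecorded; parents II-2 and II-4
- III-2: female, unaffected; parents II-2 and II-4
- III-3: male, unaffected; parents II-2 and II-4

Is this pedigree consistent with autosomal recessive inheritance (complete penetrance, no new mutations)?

Yes

A consistent assignment under autosomal recessive exists: I-1 VV, I-2 vv, II-1 Vv, II-2 Vv, II-3 Vv, II-4 VV, III-1 VV, III-2 VV, III-3 VV.
In this assignment every recorded phenotype matches its genotype and every non-founder's genotype is obtainable from its parents' genotypes, so the pedigree is consistent.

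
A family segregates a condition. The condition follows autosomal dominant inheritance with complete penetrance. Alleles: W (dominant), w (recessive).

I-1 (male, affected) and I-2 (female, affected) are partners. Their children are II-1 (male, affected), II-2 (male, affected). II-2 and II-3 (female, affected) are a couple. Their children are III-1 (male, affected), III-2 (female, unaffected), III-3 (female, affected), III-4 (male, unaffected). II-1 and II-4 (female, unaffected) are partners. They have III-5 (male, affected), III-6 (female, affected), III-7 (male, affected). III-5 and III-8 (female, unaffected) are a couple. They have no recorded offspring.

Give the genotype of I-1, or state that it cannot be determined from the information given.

cannot be determined

I-1's phenotype allows WW or Ww, and no parent or child forces a single allele at both positions; consistent genotype assignments exist with I-1 as WW or Ww.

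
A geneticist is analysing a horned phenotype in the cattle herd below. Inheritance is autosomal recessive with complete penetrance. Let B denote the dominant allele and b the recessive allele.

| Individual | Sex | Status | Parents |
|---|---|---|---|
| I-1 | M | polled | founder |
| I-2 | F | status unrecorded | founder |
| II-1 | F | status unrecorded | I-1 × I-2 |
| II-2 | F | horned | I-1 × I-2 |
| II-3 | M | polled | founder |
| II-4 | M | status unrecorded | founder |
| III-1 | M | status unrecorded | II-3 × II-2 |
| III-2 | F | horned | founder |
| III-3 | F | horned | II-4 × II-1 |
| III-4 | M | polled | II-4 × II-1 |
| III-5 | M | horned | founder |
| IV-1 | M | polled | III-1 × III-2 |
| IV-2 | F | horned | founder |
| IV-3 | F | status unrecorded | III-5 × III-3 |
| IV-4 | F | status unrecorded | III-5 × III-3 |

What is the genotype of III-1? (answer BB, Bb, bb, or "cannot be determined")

Bb

From phenotype alone, III-1 is BB or Bb or bb.
III-1 passed B to IV-1 (Bb, whose b came from III-2) and received b from II-2 (bb), so III-1 is Bb.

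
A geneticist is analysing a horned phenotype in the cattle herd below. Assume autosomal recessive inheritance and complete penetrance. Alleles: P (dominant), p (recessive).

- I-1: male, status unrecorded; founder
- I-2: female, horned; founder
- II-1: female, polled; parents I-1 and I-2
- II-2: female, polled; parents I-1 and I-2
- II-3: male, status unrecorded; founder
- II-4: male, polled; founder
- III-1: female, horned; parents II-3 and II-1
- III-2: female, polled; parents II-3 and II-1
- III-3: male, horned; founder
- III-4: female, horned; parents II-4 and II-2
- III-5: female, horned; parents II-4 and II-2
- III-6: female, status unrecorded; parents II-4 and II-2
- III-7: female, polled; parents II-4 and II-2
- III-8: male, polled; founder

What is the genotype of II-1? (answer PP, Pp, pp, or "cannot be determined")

Pp

From phenotype alone, II-1 is PP or Pp.
II-1 is polled so carries P and received p from I-2 (pp), so II-1 is Pp.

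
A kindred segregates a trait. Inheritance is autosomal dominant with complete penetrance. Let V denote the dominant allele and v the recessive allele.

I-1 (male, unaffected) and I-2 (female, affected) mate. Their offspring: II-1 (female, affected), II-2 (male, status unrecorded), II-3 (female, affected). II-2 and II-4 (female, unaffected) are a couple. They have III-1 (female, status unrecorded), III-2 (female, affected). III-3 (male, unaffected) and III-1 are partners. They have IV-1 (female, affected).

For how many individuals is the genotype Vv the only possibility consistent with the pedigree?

Obligate heterozygotes: II-1 is affected so carries V and received v from I-1 (vv), so II-1 is Vv; II-2 passed V to III-1 (Vv, whose v came from II-4) and received v from I-1 (vv), so II-2 is Vv; II-3 is affected so carries V and received v from I-1 (vv), so II-3 is Vv; III-1 passed V to IV-1 (Vv, whose v came from III-3) and received v from II-4 (vv), so III-1 is Vv; III-2 is affected so carries V and received v from II-4 (vv), so III-2 is Vv; IV-1 is affected so carries V and received v from III-3 (vv), so IV-1 is Vv.
Every other individual is either homozygous by phenotype or has at least one consistent homozygous assignment, so the count is 6.

6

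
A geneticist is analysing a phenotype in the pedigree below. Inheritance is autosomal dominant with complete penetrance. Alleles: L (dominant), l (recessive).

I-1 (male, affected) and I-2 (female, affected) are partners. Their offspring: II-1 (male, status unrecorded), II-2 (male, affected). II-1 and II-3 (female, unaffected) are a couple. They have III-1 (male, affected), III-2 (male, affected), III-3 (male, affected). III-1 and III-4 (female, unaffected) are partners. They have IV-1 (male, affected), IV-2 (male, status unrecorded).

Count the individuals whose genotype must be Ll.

Obligate heterozygotes: III-1 is affected so carries L and received l from II-3 (ll), so III-1 is Ll; III-2 is affected so carries L and received l from II-3 (ll), so III-2 is Ll; III-3 is affected so carries L and received l from II-3 (ll), so III-3 is Ll; IV-1 is affected so carries L and received l from III-4 (ll), so IV-1 is Ll.
Every other individual is either homozygous by phenotype or has at least one consistent homozygous assignment, so the count is 4.

4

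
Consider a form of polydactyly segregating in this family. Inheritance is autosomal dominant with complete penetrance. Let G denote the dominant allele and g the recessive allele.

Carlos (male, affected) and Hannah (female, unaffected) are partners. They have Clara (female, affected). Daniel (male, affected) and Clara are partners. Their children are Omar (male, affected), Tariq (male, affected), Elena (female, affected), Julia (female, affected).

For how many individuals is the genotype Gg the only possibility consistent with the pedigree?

Obligate heterozygotes: Clara is affected so carries G and received g from Hannah (gg), so Clara is Gg.
Every other individual is either homozygous by phenotype or has at least one consistent homozygous assignment, so the count is 1.

1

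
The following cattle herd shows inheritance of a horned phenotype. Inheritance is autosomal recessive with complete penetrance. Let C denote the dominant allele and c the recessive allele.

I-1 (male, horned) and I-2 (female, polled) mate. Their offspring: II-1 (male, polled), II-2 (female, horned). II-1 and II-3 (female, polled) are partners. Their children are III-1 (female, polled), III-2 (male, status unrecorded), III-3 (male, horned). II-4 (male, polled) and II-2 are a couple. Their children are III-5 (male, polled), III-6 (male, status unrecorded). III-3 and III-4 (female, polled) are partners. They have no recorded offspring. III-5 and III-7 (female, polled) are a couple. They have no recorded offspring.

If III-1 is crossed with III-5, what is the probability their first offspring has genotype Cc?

II-1 is polled so carries C and received c from I-1 (cc), so II-1 is Cc.
II-3 is polled so carries C and passed c to III-3 (cc), so II-3 is Cc.
III-1 is a polled offspring of II-1 (Cc) × II-3 (Cc), whose cross gives 1/4 CC : 1/2 Cc : 1/4 cc; conditioning on being polled, III-1 is CC with probability 1/3, Cc with probability 2/3.
III-5 is polled so carries C and received c from II-2 (cc), so III-5 is Cc.
Summing over parental genotype combinations, P(offspring has genotype Cc) = 1/3·1/2 + 2/3·1/2 = 1/2.

1/2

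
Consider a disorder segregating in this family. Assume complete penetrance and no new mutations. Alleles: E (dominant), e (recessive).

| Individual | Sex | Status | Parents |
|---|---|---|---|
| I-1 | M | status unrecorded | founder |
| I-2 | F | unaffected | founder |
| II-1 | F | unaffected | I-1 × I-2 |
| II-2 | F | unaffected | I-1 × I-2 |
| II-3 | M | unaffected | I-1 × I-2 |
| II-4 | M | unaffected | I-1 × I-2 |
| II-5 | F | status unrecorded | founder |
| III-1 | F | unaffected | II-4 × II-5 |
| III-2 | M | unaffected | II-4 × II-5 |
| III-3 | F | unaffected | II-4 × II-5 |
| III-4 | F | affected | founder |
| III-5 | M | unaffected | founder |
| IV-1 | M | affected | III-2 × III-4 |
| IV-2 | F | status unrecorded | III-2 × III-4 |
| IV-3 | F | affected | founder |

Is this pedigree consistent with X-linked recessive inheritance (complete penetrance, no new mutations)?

A consistent assignment under X-linked recessive exists: I-1 X^E Y, I-2 X^E X^E, II-1 X^E X^E, II-2 X^E X^E, II-3 X^E Y, II-4 X^E Y, II-5 X^E X^E, III-1 X^E X^E, III-2 X^E Y, III-3 X^E X^E, III-4 X^e X^e, III-5 X^E Y, IV-1 X^e Y, IV-2 X^E X^e, IV-3 X^e X^e.
In this assignment every recorded phenotype matches its genotype and every non-founder's genotype is obtainable from its parents' genotypes, so the pedigree is consistent.

Yes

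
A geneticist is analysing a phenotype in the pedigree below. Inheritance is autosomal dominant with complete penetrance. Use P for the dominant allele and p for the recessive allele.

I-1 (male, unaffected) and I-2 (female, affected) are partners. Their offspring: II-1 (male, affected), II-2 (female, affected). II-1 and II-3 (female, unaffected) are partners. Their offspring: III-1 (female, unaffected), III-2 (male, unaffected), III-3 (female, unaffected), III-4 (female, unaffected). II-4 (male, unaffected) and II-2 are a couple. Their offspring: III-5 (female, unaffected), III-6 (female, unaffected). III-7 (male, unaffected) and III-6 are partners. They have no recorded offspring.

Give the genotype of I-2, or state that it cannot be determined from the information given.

cannot be determined

I-2's phenotype allows PP or Pp, and no parent or child forces a single allele at both positions; consistent genotype assignments exist with I-2 as PP or Pp.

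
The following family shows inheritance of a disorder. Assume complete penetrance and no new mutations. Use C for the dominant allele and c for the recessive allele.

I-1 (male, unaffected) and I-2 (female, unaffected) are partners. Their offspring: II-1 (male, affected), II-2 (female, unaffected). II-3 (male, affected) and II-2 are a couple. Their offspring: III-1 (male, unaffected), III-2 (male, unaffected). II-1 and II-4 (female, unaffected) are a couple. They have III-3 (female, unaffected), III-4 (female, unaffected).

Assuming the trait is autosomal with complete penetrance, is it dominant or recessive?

I-1 and I-2 are both unaffected yet have an affected child II-1. Under dominance, an affected child requires at least one affected parent, so the trait cannot be dominant.

recessive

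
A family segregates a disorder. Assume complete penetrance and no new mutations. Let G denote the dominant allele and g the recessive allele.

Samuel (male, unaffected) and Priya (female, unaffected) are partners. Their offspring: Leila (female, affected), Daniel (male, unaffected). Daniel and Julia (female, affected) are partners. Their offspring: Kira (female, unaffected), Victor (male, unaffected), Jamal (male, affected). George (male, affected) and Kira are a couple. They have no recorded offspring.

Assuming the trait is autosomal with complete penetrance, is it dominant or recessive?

recessive

Samuel and Priya are both unaffected yet have an affected child Leila. Under dominance, an affected child requires at least one affected parent, so the trait cannot be dominant.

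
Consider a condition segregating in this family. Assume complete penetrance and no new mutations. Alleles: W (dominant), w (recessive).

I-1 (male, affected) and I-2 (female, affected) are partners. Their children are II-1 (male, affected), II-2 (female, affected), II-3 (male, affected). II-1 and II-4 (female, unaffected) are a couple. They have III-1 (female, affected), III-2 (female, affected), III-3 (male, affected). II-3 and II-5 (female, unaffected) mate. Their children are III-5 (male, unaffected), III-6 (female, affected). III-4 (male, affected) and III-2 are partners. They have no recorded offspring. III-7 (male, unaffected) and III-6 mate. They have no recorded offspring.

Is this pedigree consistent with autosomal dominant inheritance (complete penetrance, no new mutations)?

A consistent assignment under autosomal dominant exists: I-1 WW, I-2 Ww, II-1 WW, II-2 WW, II-3 Ww, II-4 ww, II-5 ww, III-1 Ww, III-2 Ww, III-3 Ww, III-4 WW, III-5 ww, III-6 Ww, III-7 ww.
In this assignment every recorded phenotype matches its genotype and every non-founder's genotype is obtainable from its parents' genotypes, so the pedigree is consistent.

Yes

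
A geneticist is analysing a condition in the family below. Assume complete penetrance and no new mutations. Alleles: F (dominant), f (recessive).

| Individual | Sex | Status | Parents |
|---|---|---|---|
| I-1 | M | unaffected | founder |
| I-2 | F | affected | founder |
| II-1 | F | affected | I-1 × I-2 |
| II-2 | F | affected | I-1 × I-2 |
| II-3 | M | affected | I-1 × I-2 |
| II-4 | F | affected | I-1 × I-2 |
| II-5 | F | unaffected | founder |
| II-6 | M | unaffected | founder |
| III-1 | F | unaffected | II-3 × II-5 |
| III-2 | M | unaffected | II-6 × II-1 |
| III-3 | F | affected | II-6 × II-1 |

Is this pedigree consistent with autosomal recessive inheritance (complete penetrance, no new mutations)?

Yes

A consistent assignment under autosomal recessive exists: I-1 Ff, I-2 ff, II-1 ff, II-2 ff, II-3 ff, II-4 ff, II-5 FF, II-6 Ff, III-1 Ff, III-2 Ff, III-3 ff.
In this assignment every recorded phenotype matches its genotype and every non-founder's genotype is obtainable from its parents' genotypes, so the pedigree is consistent.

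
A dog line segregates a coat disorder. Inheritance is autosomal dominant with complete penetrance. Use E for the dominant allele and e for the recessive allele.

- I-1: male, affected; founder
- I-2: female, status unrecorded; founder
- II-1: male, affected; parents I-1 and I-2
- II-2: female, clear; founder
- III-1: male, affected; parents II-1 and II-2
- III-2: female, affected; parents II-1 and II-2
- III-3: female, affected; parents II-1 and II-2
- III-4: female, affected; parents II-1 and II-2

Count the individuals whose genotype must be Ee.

Obligate heterozygotes: III-1 is affected so carries E and received e from II-2 (ee), so III-1 is Ee; III-2 is affected so carries E and received e from II-2 (ee), so III-2 is Ee; III-3 is affected so carries E and received e from II-2 (ee), so III-3 is Ee; III-4 is affected so carries E and received e from II-2 (ee), so III-4 is Ee.
Every other individual is either homozygous by phenotype or has at least one consistent homozygous assignment, so the count is 4.

4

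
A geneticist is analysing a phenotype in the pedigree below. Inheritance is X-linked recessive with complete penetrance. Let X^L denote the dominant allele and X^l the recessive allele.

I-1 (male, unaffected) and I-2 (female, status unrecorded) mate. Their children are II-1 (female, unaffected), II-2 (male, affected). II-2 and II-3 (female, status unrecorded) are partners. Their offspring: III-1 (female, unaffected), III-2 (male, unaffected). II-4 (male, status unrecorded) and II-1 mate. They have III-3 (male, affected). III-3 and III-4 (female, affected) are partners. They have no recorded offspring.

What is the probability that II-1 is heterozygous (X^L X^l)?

II-1 is unaffected so carries L and passed l to III-3 (X^l Y), so II-1 is X^L X^l, giving P(X^L X^l) = 1.

1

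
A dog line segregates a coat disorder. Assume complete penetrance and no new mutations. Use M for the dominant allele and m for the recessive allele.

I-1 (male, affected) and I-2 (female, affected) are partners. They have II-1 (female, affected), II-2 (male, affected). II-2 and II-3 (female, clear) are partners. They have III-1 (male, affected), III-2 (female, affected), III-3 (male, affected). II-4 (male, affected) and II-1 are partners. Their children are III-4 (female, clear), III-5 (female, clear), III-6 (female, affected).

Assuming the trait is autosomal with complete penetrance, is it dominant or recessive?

II-4 and II-1 are both affected yet have a clear child III-4. Under a recessive model two affected parents are homozygous and every child would be affected, so the trait cannot be recessive.

dominant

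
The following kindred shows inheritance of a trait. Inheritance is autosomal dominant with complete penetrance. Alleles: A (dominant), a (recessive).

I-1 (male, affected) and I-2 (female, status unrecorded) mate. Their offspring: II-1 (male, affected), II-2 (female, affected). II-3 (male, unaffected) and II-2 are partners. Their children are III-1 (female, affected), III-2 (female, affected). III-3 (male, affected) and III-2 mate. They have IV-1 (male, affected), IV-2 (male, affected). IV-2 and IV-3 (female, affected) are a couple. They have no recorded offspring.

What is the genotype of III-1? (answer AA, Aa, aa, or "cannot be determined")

Aa

From phenotype alone, III-1 is AA or Aa.
III-1 is affected so carries A and received a from II-3 (aa), so III-1 is Aa.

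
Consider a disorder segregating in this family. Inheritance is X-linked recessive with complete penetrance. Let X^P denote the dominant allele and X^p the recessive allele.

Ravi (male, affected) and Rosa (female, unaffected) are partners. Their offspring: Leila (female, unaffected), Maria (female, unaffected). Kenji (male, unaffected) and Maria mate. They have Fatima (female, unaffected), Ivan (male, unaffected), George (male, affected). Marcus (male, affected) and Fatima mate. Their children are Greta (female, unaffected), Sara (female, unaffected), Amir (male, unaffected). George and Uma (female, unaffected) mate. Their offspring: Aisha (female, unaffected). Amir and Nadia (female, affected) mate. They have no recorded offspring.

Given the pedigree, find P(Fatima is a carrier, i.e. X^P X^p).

Kenji is unaffected, so Kenji is X^P Y.
Maria is unaffected so carries P and received p from Ravi (X^p Y), so Maria is X^P X^p.
Their cross gives offspring ratios 1/2 X^P X^P : 1/2 X^P X^p. Conditioning on Fatima being unaffected, P(X^P X^p) = 1/2 / 1 = 1/2 before taking Fatima's own offspring into account.
Marcus is affected, so Marcus is X^p Y.
Now use Fatima's offspring. Probability of each recorded status — unaffected daughter Greta: 1/2 if Fatima is X^P X^p, 1 if X^P X^P; unaffected daughter Sara: 1/2 if Fatima is X^P X^p, 1 if X^P X^P; unaffected son Amir: 1/2 if Fatima is X^P X^p, 1 if X^P X^P.
Bayes: P(X^P X^p) = 1/2·1/8 / (1/2·1/8 + 1/2·1) = 1/9.

1/9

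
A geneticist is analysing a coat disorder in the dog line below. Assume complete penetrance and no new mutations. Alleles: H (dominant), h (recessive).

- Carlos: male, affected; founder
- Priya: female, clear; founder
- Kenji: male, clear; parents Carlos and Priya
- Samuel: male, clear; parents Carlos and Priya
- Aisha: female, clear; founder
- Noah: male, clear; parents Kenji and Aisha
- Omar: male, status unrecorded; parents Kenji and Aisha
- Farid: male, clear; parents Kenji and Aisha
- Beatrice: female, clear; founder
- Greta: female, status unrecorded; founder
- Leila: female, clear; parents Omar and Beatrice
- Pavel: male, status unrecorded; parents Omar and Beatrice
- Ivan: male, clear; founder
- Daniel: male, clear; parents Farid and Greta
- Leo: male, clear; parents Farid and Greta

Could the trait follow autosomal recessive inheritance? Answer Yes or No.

Yes

A consistent assignment under autosomal recessive exists: Carlos hh, Priya HH, Kenji Hh, Samuel Hh, Aisha HH, Noah HH, Omar HH, Farid HH, Beatrice HH, Greta HH, Leila HH, Pavel HH, Ivan HH, Daniel HH, Leo HH.
In this assignment every recorded phenotype matches its genotype and every non-founder's genotype is obtainable from its parents' genotypes, so the pedigree is consistent.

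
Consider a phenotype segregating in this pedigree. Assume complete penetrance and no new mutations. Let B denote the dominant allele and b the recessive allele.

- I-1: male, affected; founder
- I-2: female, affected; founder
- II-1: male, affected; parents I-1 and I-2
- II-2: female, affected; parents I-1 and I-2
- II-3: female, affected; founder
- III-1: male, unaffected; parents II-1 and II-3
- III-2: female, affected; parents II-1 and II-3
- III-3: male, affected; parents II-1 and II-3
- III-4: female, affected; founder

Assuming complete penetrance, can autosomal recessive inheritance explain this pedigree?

Under autosomal recessive, III-1 (unaffected, male) cannot arise from II-1 (affected) × II-3 (affected).

No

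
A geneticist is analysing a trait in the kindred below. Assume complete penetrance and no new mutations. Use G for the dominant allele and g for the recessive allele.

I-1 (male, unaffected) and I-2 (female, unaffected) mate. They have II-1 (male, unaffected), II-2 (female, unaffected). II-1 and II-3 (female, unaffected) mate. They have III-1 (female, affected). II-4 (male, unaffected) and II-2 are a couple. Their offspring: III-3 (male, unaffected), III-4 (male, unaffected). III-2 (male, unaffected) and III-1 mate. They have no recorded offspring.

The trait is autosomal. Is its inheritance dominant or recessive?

recessive

II-1 and II-3 are both unaffected yet have an affected child III-1. Under dominance, an affected child requires at least one affected parent, so the trait cannot be dominant.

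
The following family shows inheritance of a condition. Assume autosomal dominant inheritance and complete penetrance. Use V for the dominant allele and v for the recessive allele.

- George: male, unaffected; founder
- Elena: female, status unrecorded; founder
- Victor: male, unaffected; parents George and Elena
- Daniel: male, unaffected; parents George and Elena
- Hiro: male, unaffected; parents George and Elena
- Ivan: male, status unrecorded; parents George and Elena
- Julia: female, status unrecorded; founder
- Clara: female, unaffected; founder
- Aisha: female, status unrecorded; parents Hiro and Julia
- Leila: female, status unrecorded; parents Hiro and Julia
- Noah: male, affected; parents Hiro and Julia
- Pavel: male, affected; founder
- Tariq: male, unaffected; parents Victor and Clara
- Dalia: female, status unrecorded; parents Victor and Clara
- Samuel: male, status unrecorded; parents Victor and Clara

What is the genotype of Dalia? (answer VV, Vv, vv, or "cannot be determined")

From phenotype alone, Dalia is VV or Vv or vv.
Dalia received v from Victor (vv) and received v from Clara (vv), so Dalia is vv.

vv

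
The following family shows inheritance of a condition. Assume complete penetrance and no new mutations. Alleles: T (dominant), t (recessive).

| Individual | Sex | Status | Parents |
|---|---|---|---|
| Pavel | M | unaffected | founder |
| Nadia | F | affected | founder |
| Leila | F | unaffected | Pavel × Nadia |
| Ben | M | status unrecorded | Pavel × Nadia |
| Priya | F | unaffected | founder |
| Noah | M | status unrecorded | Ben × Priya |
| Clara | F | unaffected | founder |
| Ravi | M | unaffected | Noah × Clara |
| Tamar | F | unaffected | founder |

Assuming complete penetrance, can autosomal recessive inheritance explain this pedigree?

Yes

A consistent assignment under autosomal recessive exists: Pavel TT, Nadia tt, Leila Tt, Ben Tt, Priya TT, Noah TT, Clara TT, Ravi TT, Tamar TT.
In this assignment every recorded phenotype matches its genotype and every non-founder's genotype is obtainable from its parents' genotypes, so the pedigree is consistent.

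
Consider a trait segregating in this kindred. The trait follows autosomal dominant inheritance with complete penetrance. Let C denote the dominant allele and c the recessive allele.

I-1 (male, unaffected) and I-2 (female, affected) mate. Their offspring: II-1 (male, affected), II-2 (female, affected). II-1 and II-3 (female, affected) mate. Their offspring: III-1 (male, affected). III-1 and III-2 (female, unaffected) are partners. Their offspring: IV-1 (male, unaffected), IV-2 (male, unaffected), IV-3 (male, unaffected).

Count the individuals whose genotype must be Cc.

3

Obligate heterozygotes: II-1 is affected so carries C and received c from I-1 (cc), so II-1 is Cc; II-2 is affected so carries C and received c from I-1 (cc), so II-2 is Cc; III-1 is affected so carries C and passed c to IV-1 (cc), so III-1 is Cc.
Every other individual is either homozygous by phenotype or has at least one consistent homozygous assignment, so the count is 3.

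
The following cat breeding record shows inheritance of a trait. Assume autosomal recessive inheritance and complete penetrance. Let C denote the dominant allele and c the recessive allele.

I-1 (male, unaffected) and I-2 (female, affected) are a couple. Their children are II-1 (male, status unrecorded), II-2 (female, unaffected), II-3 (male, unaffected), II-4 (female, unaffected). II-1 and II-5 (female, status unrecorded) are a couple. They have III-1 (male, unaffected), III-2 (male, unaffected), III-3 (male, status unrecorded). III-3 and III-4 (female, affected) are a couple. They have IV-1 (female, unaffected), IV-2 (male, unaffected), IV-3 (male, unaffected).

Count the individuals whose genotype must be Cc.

Obligate heterozygotes: II-2 is unaffected so carries C and received c from I-2 (cc), so II-2 is Cc; II-3 is unaffected so carries C and received c from I-2 (cc), so II-3 is Cc; II-4 is unaffected so carries C and received c from I-2 (cc), so II-4 is Cc; IV-1 is unaffected so carries C and received c from III-4 (cc), so IV-1 is Cc; IV-2 is unaffected so carries C and received c from III-4 (cc), so IV-2 is Cc; IV-3 is unaffected so carries C and received c from III-4 (cc), so IV-3 is Cc.
Every other individual is either homozygous by phenotype or has at least one consistent homozygous assignment, so the count is 6.

6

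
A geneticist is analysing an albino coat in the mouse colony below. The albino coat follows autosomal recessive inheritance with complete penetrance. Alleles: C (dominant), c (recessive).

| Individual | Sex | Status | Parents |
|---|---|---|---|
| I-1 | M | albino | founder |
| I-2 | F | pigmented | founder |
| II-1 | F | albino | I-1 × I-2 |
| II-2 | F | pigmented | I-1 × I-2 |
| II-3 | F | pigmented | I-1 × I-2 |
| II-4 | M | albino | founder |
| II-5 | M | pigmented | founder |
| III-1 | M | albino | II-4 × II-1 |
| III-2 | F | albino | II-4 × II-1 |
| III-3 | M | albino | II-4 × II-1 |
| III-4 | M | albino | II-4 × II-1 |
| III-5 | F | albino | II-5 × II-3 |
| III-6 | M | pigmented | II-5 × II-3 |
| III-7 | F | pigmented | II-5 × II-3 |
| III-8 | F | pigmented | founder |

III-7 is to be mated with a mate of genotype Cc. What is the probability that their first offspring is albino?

1/6

II-5 is pigmented so carries C and passed c to III-5 (cc), so II-5 is Cc.
II-3 is pigmented so carries C and received c from I-1 (cc), so II-3 is Cc.
III-7 is a pigmented offspring of II-5 (Cc) × II-3 (Cc), whose cross gives 1/4 CC : 1/2 Cc : 1/4 cc; conditioning on being pigmented, III-7 is CC with probability 1/3, Cc with probability 2/3.
Summing over parental genotype combinations, P(offspring is albino) = 2/3·1/4 = 1/6.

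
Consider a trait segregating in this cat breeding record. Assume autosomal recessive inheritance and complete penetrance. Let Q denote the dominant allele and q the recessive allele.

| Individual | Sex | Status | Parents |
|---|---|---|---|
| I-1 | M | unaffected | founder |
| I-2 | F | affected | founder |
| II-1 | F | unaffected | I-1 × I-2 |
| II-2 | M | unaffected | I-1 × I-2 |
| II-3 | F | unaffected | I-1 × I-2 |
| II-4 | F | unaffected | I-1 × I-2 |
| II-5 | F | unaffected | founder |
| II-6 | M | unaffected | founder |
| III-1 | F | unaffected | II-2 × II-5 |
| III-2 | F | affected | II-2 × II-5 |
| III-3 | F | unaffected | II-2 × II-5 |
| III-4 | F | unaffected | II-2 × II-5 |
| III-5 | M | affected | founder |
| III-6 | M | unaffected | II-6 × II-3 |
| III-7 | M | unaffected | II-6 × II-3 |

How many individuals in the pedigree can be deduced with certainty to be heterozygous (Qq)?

5

Obligate heterozygotes: II-1 is unaffected so carries Q and received q from I-2 (qq), so II-1 is Qq; II-2 is unaffected so carries Q and received q from I-2 (qq), so II-2 is Qq; II-3 is unaffected so carries Q and received q from I-2 (qq), so II-3 is Qq; II-4 is unaffected so carries Q and received q from I-2 (qq), so II-4 is Qq; II-5 is unaffected so carries Q and passed q to III-2 (qq), so II-5 is Qq.
Every other individual is either homozygous by phenotype or has at least one consistent homozygous assignment, so the count is 5.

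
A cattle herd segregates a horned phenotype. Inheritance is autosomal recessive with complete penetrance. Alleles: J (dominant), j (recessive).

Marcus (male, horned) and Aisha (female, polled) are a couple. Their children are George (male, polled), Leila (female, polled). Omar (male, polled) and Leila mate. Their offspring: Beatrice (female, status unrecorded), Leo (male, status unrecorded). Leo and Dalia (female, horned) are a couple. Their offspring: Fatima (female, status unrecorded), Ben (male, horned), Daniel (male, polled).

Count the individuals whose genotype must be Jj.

4

Obligate heterozygotes: George is polled so carries J and received j from Marcus (jj), so George is Jj; Leila is polled so carries J and received j from Marcus (jj), so Leila is Jj; Leo passed J to Daniel (Jj, whose j came from Dalia) and passed j to Ben (jj), so Leo is Jj; Daniel is polled so carries J and received j from Dalia (jj), so Daniel is Jj.
Every other individual is either homozygous by phenotype or has at least one consistent homozygous assignment, so the count is 4.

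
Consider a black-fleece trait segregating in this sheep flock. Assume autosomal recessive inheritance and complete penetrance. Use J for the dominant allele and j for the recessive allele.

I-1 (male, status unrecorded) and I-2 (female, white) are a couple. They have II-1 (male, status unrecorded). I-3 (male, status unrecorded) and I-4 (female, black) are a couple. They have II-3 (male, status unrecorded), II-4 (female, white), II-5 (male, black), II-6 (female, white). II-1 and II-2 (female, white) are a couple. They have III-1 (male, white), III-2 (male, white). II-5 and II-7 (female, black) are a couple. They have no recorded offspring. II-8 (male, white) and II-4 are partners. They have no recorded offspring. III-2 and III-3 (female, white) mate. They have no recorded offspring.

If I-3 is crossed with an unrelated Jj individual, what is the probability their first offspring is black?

1/4

I-3 passed J to II-4 (Jj, whose j came from I-4) and passed j to II-5 (jj), so I-3 is Jj.
The cross gives 1/4 JJ : 1/2 Jj : 1/4 jj, so P(offspring is black) = 1/4.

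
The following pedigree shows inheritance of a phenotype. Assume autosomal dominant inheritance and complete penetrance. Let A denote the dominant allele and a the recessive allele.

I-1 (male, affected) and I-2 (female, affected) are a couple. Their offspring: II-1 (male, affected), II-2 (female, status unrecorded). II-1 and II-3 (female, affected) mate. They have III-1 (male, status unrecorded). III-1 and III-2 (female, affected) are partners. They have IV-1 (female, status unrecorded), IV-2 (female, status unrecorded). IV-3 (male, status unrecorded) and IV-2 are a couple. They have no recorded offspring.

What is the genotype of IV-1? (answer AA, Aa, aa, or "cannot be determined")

IV-1's phenotype is unrecorded, and no parent or child forces a single allele at both positions; consistent genotype assignments exist with IV-1 as AA or Aa or aa.

cannot be determined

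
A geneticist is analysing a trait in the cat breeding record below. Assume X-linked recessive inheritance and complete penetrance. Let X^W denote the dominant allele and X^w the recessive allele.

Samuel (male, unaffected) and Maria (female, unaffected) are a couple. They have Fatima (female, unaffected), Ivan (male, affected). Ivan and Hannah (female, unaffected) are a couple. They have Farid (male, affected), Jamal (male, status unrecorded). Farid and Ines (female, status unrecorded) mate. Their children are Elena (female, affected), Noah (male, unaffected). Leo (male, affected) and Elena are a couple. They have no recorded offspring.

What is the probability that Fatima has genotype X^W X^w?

Samuel is unaffected, so Samuel is X^W Y.
Maria is unaffected so carries W and passed w to Ivan (X^w Y), so Maria is X^W X^w.
Their cross gives offspring ratios 1/2 X^W X^W : 1/2 X^W X^w. Conditioning on Fatima being unaffected, P(X^W X^w) = 1/2 / 1 = 1/2.

1/2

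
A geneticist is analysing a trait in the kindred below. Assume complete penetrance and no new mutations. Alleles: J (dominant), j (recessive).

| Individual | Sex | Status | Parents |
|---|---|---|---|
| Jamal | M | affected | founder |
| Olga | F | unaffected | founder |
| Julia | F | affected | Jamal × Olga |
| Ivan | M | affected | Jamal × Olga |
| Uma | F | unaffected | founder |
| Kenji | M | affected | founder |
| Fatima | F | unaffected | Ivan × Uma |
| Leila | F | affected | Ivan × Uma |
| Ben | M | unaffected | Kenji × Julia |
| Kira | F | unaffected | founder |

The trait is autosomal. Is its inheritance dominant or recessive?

dominant

Kenji and Julia are both affected yet have an unaffected child Ben. Under a recessive model two affected parents are homozygous and every child would be affected, so the trait cannot be recessive.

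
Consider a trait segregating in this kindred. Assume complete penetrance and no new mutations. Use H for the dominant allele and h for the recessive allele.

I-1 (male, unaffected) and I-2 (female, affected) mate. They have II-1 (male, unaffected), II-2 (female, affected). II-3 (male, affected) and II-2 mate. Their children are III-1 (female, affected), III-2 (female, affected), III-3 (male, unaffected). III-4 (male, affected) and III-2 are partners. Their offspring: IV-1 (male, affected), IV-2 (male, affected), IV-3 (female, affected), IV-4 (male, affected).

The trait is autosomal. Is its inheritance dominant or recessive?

II-3 and II-2 are both affected yet have an unaffected child III-3. Under a recessive model two affected parents are homozygous and every child would be affected, so the trait cannot be recessive.

dominant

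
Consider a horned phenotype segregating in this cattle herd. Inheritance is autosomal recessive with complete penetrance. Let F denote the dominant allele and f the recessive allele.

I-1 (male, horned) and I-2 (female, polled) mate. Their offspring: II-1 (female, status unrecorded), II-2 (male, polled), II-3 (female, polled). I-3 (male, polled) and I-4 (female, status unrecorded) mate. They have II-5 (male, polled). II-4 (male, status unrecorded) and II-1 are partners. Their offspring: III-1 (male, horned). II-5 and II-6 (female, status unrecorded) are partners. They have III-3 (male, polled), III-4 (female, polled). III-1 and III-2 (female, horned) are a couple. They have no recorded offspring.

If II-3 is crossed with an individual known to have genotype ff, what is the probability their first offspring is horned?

1/2

II-3 is polled so carries F and received f from I-1 (ff), so II-3 is Ff.
The cross gives 1/2 Ff : 1/2 ff, so P(offspring is horned) = 1/2.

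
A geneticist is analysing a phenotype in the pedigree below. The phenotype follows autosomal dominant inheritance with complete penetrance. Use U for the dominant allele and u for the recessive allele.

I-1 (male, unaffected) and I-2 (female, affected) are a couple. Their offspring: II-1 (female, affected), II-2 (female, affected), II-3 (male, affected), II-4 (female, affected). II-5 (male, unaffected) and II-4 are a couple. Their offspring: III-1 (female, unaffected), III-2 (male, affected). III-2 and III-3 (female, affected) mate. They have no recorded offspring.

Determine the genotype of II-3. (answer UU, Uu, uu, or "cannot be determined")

Uu

From phenotype alone, II-3 is UU or Uu.
II-3 is affected so carries U and received u from I-1 (uu), so II-3 is Uu.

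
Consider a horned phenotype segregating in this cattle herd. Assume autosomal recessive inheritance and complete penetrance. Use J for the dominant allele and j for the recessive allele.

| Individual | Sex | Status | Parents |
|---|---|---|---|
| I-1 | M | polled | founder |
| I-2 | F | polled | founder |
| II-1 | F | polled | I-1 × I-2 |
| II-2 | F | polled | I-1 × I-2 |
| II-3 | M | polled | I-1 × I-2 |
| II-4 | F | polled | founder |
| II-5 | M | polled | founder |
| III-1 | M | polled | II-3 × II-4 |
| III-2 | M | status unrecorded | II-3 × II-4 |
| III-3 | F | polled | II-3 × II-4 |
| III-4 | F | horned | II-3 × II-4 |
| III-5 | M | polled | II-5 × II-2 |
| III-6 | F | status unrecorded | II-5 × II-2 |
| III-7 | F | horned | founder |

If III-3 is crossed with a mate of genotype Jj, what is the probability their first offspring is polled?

5/6

II-3 is polled so carries J and passed j to III-4 (jj), so II-3 is Jj.
II-4 is polled so carries J and passed j to III-4 (jj), so II-4 is Jj.
III-3 is a polled offspring of II-3 (Jj) × II-4 (Jj), whose cross gives 1/4 JJ : 1/2 Jj : 1/4 jj; conditioning on being polled, III-3 is JJ with probability 1/3, Jj with probability 2/3.
Summing over parental genotype combinations, P(offspring is polled) = 1/3·1 + 2/3·3/4 = 5/6.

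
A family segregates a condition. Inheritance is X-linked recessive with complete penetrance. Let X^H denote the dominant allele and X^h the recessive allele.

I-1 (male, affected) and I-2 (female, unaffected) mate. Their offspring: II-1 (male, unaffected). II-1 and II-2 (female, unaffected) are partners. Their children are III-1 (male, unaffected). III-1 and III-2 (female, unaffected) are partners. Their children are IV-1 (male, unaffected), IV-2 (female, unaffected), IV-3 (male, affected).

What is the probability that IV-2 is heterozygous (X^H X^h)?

1/2

III-1 is unaffected, so III-1 is X^H Y.
III-2 is unaffected so carries H and passed h to IV-3 (X^h Y), so III-2 is X^H X^h.
Their cross gives offspring ratios 1/2 X^H X^H : 1/2 X^H X^h. Conditioning on IV-2 being unaffected, P(X^H X^h) = 1/2 / 1 = 1/2.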